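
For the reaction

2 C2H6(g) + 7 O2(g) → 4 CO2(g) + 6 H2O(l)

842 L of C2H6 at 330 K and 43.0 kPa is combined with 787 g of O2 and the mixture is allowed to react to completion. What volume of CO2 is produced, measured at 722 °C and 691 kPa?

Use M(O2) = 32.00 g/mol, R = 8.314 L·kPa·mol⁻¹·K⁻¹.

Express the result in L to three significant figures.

n(C2H6) = PV/RT = (43.0 × 842) / (8.314 × 330) = 13.20 mol
n(O2) = 787 / 32.00 = 24.59 mol
For 13.20 mol C2H6, stoichiometry requires (7/2) × 13.20 = 46.20 mol O2; 24.59 mol is available, so O2 is limiting.
n(CO2) = (4/7) × 24.59 = 14.05 mol
V(CO2) = nRT/P = 14.05 × 8.314 × 995.15 / 691 = 168.2 L

168 L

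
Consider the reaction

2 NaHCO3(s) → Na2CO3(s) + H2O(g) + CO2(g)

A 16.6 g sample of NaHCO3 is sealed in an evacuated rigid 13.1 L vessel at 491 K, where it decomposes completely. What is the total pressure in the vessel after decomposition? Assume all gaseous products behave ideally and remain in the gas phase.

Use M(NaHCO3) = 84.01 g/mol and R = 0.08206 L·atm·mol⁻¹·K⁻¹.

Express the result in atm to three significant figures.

0.608 atm

n(NaHCO3) = 16.6 / 84.01 = 0.1976 mol
n(gas produced) = (2/2) × 0.1976 = 0.1976 mol
P = nRT/V = 0.1976 × 0.08206 × 491 / 13.1 = 0.6078 atm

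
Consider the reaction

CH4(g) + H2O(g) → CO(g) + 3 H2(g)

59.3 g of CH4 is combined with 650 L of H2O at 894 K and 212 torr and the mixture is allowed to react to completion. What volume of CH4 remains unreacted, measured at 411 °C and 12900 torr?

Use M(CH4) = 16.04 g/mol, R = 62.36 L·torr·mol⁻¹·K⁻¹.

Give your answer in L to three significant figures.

n(CH4) = 59.3 / 16.04 = 3.697 mol
n(H2O) = PV/RT = (212 × 650) / (62.36 × 894) = 2.472 mol
For 3.697 mol CH4, stoichiometry requires (1/1) × 3.697 = 3.697 mol H2O; 2.472 mol is available, so H2O is limiting.
n(CH4) consumed = (1/1) × 2.472 = 2.472 mol; remaining = 3.697 − 2.472 = 1.225 mol
V(CH4) = nRT/P = 1.225 × 62.36 × 684.15 / 12900 = 4.051 L

4.05 L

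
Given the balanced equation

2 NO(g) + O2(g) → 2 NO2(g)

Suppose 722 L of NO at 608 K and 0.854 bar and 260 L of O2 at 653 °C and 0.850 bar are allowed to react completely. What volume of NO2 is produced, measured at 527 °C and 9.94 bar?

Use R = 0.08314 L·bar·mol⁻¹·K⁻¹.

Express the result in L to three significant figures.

n(NO) = PV/RT = (0.854 × 722) / (0.08314 × 608) = 12.20 mol
n(O2) = PV/RT = (0.850 × 260) / (0.08314 × 926.15) = 2.870 mol
For 12.20 mol NO, stoichiometry requires (1/2) × 12.20 = 6.100 mol O2; 2.870 mol is available, so O2 is limiting.
n(NO2) = (2/1) × 2.870 = 5.740 mol
V(NO2) = nRT/P = 5.740 × 0.08314 × 800.15 / 9.94 = 38.42 L

38.4 L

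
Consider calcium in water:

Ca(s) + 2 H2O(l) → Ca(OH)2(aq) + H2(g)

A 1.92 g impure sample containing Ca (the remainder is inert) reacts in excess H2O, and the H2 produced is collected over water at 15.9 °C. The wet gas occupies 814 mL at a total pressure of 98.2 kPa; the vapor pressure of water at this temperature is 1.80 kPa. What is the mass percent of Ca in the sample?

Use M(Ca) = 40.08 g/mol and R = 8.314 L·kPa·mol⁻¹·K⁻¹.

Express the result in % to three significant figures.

68.2 %

P(H2) = 98.2 − 1.80 = 96.40 kPa
n(H2) = PV/RT = (96.40 × 0.8140) / (8.314 × 289.05) = 0.03265 mol
n(Ca) = (1/1) × 0.03265 = 0.03265 mol
m(Ca) = 0.03265 × 40.08 = 1.309 g
%Ca = 1.309 / 1.92 × 100 = 68.18%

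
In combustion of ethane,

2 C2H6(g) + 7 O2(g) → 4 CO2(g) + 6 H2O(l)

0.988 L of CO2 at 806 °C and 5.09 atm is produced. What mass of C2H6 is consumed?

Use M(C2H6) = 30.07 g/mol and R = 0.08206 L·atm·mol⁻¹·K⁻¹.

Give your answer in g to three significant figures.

n(CO2) = PV/RT = (5.09 × 0.988) / (0.08206 × 1079.15) = 0.05679 mol
n(C2H6) = (2/4) × 0.05679 = 0.02840 mol
m(C2H6) = 0.02840 × 30.07 = 0.8540 g

0.854 g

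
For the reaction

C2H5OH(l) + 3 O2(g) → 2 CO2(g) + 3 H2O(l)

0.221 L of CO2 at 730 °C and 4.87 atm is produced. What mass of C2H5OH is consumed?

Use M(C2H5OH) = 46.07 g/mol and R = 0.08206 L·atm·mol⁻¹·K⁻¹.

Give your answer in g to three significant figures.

0.301 g

n(CO2) = PV/RT = (4.87 × 0.221) / (0.08206 × 1003.15) = 0.01307 mol
n(C2H5OH) = (1/2) × 0.01307 = 0.006535 mol
m(C2H5OH) = 0.006535 × 46.07 = 0.3011 g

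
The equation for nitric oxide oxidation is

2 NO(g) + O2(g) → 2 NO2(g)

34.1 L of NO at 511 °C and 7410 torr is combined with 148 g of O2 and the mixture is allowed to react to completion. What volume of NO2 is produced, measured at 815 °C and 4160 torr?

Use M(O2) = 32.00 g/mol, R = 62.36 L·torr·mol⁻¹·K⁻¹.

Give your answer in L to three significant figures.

n(NO) = PV/RT = (7410 × 34.1) / (62.36 × 784.15) = 5.167 mol
n(O2) = 148 / 32.00 = 4.625 mol
For 5.167 mol NO, stoichiometry requires (1/2) × 5.167 = 2.583 mol O2; 4.625 mol is available, so NO is limiting.
n(NO2) = (2/2) × 5.167 = 5.167 mol
V(NO2) = nRT/P = 5.167 × 62.36 × 1088.15 / 4160 = 84.28 L

84.3 L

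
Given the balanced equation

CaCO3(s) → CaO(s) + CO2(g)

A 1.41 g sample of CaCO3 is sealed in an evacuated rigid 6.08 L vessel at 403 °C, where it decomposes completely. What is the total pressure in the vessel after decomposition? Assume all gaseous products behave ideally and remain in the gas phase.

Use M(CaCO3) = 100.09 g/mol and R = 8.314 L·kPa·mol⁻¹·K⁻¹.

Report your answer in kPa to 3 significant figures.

13.0 kPa

n(CaCO3) = 1.41 / 100.09 = 0.01409 mol
n(gas produced) = (1/1) × 0.01409 = 0.01409 mol
P = nRT/V = 0.01409 × 8.314 × 676.15 / 6.08 = 13.03 kPa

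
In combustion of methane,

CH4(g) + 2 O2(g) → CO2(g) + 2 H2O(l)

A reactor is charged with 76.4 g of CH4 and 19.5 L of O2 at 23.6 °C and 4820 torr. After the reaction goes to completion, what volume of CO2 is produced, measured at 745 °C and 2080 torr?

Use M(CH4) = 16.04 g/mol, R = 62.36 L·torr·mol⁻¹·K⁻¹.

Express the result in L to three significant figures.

n(CH4) = 76.4 / 16.04 = 4.763 mol
n(O2) = PV/RT = (4820 × 19.5) / (62.36 × 296.75) = 5.079 mol
For 4.763 mol CH4, stoichiometry requires (2/1) × 4.763 = 9.526 mol O2; 5.079 mol is available, so O2 is limiting.
n(CO2) = (1/2) × 5.079 = 2.539 mol
V(CO2) = nRT/P = 2.539 × 62.36 × 1018.15 / 2080 = 77.50 L

77.5 L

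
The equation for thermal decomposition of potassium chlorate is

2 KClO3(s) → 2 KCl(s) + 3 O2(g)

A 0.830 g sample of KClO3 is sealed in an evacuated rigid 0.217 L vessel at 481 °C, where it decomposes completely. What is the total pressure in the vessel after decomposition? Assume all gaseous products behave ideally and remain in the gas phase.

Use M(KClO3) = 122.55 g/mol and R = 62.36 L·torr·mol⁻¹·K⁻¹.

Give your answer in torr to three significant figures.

2200 torr

n(KClO3) = 0.830 / 122.55 = 0.006773 mol
n(gas produced) = (3/2) × 0.006773 = 0.01016 mol
P = nRT/V = 0.01016 × 62.36 × 754.15 / 0.217 = 2202 torr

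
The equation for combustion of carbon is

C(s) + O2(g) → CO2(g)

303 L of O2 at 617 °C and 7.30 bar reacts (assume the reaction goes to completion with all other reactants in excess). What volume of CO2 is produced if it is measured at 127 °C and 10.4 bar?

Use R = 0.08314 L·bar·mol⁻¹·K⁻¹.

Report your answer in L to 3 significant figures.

95.6 L

n(O2) = PV/RT = (7.30 × 303) / (0.08314 × 890.15) = 29.89 mol
n(CO2) = (1/1) × 29.89 = 29.89 mol
V = nRT/P = 29.89 × 0.08314 × 400.15 / 10.4 = 95.61 L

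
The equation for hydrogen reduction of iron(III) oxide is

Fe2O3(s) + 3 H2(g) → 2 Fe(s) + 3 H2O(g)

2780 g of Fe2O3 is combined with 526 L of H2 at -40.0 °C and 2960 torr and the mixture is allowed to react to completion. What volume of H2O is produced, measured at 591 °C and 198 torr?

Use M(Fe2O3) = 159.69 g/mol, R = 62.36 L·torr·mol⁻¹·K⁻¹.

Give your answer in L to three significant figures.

14200 L

n(Fe2O3) = 2780 / 159.69 = 17.41 mol
n(H2) = PV/RT = (2960 × 526) / (62.36 × 233.15) = 107.1 mol
For 17.41 mol Fe2O3, stoichiometry requires (3/1) × 17.41 = 52.23 mol H2; 107.1 mol is available, so Fe2O3 is limiting.
n(H2O) = (3/1) × 17.41 = 52.23 mol
V(H2O) = nRT/P = 52.23 × 62.36 × 864.15 / 198 = 14220 L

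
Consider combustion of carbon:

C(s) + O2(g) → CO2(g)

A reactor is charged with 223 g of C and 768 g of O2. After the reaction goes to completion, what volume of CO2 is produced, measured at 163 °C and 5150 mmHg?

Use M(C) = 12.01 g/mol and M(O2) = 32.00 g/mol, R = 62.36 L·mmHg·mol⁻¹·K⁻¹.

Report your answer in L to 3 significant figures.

n(C) = 223 / 12.01 = 18.57 mol
n(O2) = 768 / 32.00 = 24.00 mol
For 18.57 mol C, stoichiometry requires (1/1) × 18.57 = 18.57 mol O2; 24.00 mol is available, so C is limiting.
n(CO2) = (1/1) × 18.57 = 18.57 mol
V(CO2) = nRT/P = 18.57 × 62.36 × 436.15 / 5150 = 98.07 L

98.1 L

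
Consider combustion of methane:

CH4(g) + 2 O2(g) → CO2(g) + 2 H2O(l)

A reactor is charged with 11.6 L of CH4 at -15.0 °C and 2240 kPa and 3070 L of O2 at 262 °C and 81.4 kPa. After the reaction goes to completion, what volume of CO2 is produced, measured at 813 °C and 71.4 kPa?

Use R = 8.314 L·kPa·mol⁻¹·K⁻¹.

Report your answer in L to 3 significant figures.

n(CH4) = PV/RT = (2240 × 11.6) / (8.314 × 258.15) = 12.11 mol
n(O2) = PV/RT = (81.4 × 3070) / (8.314 × 535.15) = 56.17 mol
For 12.11 mol CH4, stoichiometry requires (2/1) × 12.11 = 24.22 mol O2; 56.17 mol is available, so CH4 is limiting.
n(CO2) = (1/1) × 12.11 = 12.11 mol
V(CO2) = nRT/P = 12.11 × 8.314 × 1086.15 / 71.4 = 1532 L

1530 L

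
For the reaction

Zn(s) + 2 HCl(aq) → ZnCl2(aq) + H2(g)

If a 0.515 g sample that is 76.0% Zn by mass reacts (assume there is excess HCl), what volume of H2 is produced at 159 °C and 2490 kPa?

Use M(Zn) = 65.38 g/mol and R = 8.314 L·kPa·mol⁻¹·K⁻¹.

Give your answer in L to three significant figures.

0.00864 L

mass of Zn = 0.515 × 76.0/100 = 0.3914 g
n(Zn) = 0.3914 / 65.38 = 0.005987 mol
n(H2) = (1/1) × 0.005987 = 0.005987 mol
V = nRT/P = 0.005987 × 8.314 × 432.15 / 2490 = 0.008639 L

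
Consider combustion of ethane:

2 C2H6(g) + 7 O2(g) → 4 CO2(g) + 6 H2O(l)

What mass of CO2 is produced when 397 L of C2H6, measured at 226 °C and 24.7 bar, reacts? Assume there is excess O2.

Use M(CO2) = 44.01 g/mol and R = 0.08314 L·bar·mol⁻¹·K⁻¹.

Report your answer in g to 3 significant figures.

20800 g

n(C2H6) = PV/RT = (24.7 × 397) / (0.08314 × 499.15) = 236.3 mol
n(CO2) = (4/2) × 236.3 = 472.6 mol
m(CO2) = 472.6 × 44.01 = 20800 g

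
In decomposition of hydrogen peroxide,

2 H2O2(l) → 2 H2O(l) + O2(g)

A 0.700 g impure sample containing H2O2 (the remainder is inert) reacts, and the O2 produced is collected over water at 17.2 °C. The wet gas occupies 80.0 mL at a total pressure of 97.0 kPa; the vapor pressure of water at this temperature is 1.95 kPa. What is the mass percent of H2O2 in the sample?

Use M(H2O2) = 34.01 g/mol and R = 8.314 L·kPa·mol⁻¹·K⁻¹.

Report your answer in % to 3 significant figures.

P(O2) = 97.0 − 1.95 = 95.05 kPa
n(O2) = PV/RT = (95.05 × 0.08000) / (8.314 × 290.35) = 0.003150 mol
n(H2O2) = (2/1) × 0.003150 = 0.006300 mol
m(H2O2) = 0.006300 × 34.01 = 0.2143 g
%H2O2 = 0.2143 / 0.700 × 100 = 30.61%

30.6 %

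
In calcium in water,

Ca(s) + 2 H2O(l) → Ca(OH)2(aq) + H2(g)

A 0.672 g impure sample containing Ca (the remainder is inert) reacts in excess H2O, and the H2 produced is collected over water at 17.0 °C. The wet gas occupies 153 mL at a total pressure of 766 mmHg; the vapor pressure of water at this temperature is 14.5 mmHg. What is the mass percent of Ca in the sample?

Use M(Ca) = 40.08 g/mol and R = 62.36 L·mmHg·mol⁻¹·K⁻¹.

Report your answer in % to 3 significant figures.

P(H2) = 766 − 14.5 = 751.5 mmHg
n(H2) = PV/RT = (751.5 × 0.1530) / (62.36 × 290.15) = 0.006355 mol
n(Ca) = (1/1) × 0.006355 = 0.006355 mol
m(Ca) = 0.006355 × 40.08 = 0.2547 g
%Ca = 0.2547 / 0.672 × 100 = 37.90%

37.9 %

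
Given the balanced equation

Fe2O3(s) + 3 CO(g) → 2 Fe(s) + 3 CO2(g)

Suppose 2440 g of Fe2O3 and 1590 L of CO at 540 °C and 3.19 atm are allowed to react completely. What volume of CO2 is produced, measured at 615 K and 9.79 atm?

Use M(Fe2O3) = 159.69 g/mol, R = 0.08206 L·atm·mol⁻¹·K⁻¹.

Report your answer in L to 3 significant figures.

236 L

n(Fe2O3) = 2440 / 159.69 = 15.28 mol
n(CO) = PV/RT = (3.19 × 1590) / (0.08206 × 813.15) = 76.01 mol
For 15.28 mol Fe2O3, stoichiometry requires (3/1) × 15.28 = 45.84 mol CO; 76.01 mol is available, so Fe2O3 is limiting.
n(CO2) = (3/1) × 15.28 = 45.84 mol
V(CO2) = nRT/P = 45.84 × 0.08206 × 615 / 9.79 = 236.3 L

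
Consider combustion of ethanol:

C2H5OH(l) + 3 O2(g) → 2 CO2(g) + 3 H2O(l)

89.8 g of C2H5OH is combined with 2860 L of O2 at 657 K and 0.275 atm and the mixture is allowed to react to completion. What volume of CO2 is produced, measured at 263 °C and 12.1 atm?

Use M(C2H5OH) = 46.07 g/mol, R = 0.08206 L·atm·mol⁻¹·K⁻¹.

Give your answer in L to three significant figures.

14.2 L

n(C2H5OH) = 89.8 / 46.07 = 1.949 mol
n(O2) = PV/RT = (0.275 × 2860) / (0.08206 × 657) = 14.59 mol
For 1.949 mol C2H5OH, stoichiometry requires (3/1) × 1.949 = 5.847 mol O2; 14.59 mol is available, so C2H5OH is limiting.
n(CO2) = (2/1) × 1.949 = 3.898 mol
V(CO2) = nRT/P = 3.898 × 0.08206 × 536.15 / 12.1 = 14.17 L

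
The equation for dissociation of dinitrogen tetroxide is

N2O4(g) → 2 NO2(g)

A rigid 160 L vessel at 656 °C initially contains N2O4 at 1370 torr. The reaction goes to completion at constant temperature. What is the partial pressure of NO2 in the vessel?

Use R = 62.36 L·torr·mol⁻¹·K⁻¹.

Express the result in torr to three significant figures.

n(N2O4)₀ = PV/RT = (1370 × 160) / (62.36 × 929.15) = 3.783 mol
n(NO2) = (2/1) × 3.783 = 7.566 mol
P(NO2) = nRT/V = 7.566 × 62.36 × 929.15 / 160 = 2740 torr

2740 torr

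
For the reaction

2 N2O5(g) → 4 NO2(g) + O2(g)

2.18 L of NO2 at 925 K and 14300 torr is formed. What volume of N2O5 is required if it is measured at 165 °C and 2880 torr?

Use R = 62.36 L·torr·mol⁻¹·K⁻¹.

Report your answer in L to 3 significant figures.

n(NO2) = PV/RT = (14300 × 2.18) / (62.36 × 925) = 0.5404 mol
n(N2O5) = (2/4) × 0.5404 = 0.2702 mol
V = nRT/P = 0.2702 × 62.36 × 438.15 / 2880 = 2.563 L

2.56 L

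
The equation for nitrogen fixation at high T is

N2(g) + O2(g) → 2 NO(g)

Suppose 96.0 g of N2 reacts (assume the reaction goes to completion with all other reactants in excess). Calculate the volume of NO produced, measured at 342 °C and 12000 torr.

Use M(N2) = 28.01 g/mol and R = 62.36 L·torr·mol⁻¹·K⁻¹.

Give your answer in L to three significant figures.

n(N2) = 96.00 / 28.01 = 3.427 mol
n(NO) = (2/1) × 3.427 = 6.854 mol
V = nRT/P = 6.854 × 62.36 × 615.15 / 12000 = 21.91 L

21.9 L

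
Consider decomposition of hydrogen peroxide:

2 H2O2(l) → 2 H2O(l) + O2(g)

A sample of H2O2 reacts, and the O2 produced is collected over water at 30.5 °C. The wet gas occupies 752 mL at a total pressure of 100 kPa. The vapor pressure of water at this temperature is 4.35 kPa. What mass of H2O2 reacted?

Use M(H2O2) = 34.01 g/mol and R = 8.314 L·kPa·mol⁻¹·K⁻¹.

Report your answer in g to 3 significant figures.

P(O2) = 100 − 4.35 = 95.65 kPa
n(O2) = PV/RT = (95.65 × 0.7520) / (8.314 × 303.65) = 0.02849 mol
n(H2O2) = (2/1) × 0.02849 = 0.05698 mol
m(H2O2) = 0.05698 × 34.01 = 1.938 g

1.94 g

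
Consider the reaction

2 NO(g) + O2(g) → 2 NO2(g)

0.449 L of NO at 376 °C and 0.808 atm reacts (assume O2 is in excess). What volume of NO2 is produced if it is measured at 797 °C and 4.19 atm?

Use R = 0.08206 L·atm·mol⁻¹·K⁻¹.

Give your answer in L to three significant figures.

0.143 L

n(NO) = PV/RT = (0.808 × 0.449) / (0.08206 × 649.15) = 0.006811 mol
n(NO2) = (2/2) × 0.006811 = 0.006811 mol
V = nRT/P = 0.006811 × 0.08206 × 1070.15 / 4.19 = 0.1427 L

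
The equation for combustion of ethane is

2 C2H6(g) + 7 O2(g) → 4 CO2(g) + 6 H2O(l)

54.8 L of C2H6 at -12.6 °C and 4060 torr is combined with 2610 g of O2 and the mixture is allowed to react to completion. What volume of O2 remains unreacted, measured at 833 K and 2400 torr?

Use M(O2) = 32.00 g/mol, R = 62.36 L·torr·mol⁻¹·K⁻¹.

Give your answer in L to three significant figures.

728 L

n(C2H6) = PV/RT = (4060 × 54.8) / (62.36 × 260.55) = 13.69 mol
n(O2) = 2610 / 32.00 = 81.56 mol
For 13.69 mol C2H6, stoichiometry requires (7/2) × 13.69 = 47.91 mol O2; 81.56 mol is available, so C2H6 is limiting.
n(O2) consumed = (7/2) × 13.69 = 47.91 mol; remaining = 81.56 − 47.91 = 33.65 mol
V(O2) = nRT/P = 33.65 × 62.36 × 833 / 2400 = 728.3 L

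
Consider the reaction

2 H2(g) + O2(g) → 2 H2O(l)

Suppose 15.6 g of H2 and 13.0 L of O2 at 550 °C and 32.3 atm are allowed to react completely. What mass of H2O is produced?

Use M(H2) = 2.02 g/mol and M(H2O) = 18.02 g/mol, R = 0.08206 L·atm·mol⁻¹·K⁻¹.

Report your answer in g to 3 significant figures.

139 g

n(H2) = 15.6 / 2.02 = 7.723 mol
n(O2) = PV/RT = (32.3 × 13.0) / (0.08206 × 823.15) = 6.216 mol
For 7.723 mol H2, stoichiometry requires (1/2) × 7.723 = 3.861 mol O2; 6.216 mol is available, so H2 is limiting.
n(H2O) = (2/2) × 7.723 = 7.723 mol
m(H2O) = 7.723 × 18.02 = 139.2 g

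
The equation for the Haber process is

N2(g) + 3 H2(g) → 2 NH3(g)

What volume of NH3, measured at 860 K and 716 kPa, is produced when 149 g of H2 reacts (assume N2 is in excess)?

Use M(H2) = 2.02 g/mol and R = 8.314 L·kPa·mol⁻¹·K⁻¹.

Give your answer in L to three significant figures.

n(H2) = 149.0 / 2.02 = 73.76 mol
n(NH3) = (2/3) × 73.76 = 49.17 mol
V = nRT/P = 49.17 × 8.314 × 860 / 716 = 491.0 L

491 L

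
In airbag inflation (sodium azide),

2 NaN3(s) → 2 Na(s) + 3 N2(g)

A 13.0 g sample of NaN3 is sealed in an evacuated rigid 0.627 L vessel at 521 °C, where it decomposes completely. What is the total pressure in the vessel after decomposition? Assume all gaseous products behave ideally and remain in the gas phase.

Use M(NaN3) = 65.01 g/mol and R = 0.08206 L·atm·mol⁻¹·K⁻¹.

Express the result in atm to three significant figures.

31.2 atm

n(NaN3) = 13.0 / 65.01 = 0.2000 mol
n(gas produced) = (3/2) × 0.2000 = 0.3000 mol
P = nRT/V = 0.3000 × 0.08206 × 794.15 / 0.627 = 31.18 atm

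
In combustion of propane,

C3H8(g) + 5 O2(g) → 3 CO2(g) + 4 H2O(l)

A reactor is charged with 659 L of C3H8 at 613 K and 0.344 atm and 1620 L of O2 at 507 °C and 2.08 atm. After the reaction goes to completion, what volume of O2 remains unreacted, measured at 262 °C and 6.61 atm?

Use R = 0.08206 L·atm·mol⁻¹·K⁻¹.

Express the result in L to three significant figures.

200 L

n(C3H8) = PV/RT = (0.344 × 659) / (0.08206 × 613) = 4.507 mol
n(O2) = PV/RT = (2.08 × 1620) / (0.08206 × 780.15) = 52.63 mol
For 4.507 mol C3H8, stoichiometry requires (5/1) × 4.507 = 22.53 mol O2; 52.63 mol is available, so C3H8 is limiting.
n(O2) consumed = (5/1) × 4.507 = 22.53 mol; remaining = 52.63 − 22.53 = 30.10 mol
V(O2) = nRT/P = 30.10 × 0.08206 × 535.15 / 6.61 = 200.0 L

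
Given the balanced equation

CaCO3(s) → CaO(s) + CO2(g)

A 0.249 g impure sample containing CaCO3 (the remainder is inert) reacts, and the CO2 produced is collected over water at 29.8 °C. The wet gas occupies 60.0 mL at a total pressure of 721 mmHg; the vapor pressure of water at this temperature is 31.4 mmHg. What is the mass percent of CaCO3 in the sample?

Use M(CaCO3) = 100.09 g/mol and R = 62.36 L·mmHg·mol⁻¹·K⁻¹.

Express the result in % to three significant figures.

P(CO2) = 721 − 31.4 = 689.6 mmHg
n(CO2) = PV/RT = (689.6 × 0.06000) / (62.36 × 302.95) = 0.002190 mol
n(CaCO3) = (1/1) × 0.002190 = 0.002190 mol
m(CaCO3) = 0.002190 × 100.09 = 0.2192 g
%CaCO3 = 0.2192 / 0.249 × 100 = 88.03%

88.0 %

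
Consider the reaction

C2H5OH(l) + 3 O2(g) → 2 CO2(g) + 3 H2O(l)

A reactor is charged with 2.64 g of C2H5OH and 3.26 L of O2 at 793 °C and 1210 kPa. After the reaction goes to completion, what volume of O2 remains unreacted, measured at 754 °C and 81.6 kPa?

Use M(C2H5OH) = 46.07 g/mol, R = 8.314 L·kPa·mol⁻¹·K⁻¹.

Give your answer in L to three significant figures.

n(C2H5OH) = 2.64 / 46.07 = 0.05730 mol
n(O2) = PV/RT = (1210 × 3.26) / (8.314 × 1066.15) = 0.4450 mol
For 0.05730 mol C2H5OH, stoichiometry requires (3/1) × 0.05730 = 0.1719 mol O2; 0.4450 mol is available, so C2H5OH is limiting.
n(O2) consumed = (3/1) × 0.05730 = 0.1719 mol; remaining = 0.4450 − 0.1719 = 0.2731 mol
V(O2) = nRT/P = 0.2731 × 8.314 × 1027.15 / 81.6 = 28.58 L

28.6 L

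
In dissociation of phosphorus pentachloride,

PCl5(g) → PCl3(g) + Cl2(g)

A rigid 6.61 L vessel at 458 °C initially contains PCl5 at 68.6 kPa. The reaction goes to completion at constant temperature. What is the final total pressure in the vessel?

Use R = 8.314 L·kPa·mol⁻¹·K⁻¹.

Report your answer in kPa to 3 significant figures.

137 kPa

Since T and V are fixed, P_final/P_initial = n_final/n_initial = 2/1.
P_final = (2/1) × 68.6 = 137.2 kPa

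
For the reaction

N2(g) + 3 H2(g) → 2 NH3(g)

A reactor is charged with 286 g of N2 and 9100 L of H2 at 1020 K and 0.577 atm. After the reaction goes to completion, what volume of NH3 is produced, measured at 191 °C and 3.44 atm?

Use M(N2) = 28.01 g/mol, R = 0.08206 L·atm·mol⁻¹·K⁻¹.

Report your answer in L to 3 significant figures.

n(N2) = 286 / 28.01 = 10.21 mol
n(H2) = PV/RT = (0.577 × 9100) / (0.08206 × 1020) = 62.73 mol
For 10.21 mol N2, stoichiometry requires (3/1) × 10.21 = 30.63 mol H2; 62.73 mol is available, so N2 is limiting.
n(NH3) = (2/1) × 10.21 = 20.42 mol
V(NH3) = nRT/P = 20.42 × 0.08206 × 464.15 / 3.44 = 226.1 L

226 L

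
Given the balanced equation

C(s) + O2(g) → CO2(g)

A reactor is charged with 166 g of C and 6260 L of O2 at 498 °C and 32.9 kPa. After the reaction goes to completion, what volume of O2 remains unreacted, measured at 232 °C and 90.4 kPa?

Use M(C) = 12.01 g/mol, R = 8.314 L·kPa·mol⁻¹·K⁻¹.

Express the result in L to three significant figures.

n(C) = 166 / 12.01 = 13.82 mol
n(O2) = PV/RT = (32.9 × 6260) / (8.314 × 771.15) = 32.12 mol
For 13.82 mol C, stoichiometry requires (1/1) × 13.82 = 13.82 mol O2; 32.12 mol is available, so C is limiting.
n(O2) consumed = (1/1) × 13.82 = 13.82 mol; remaining = 32.12 − 13.82 = 18.30 mol
V(O2) = nRT/P = 18.30 × 8.314 × 505.15 / 90.4 = 850.2 L

850 L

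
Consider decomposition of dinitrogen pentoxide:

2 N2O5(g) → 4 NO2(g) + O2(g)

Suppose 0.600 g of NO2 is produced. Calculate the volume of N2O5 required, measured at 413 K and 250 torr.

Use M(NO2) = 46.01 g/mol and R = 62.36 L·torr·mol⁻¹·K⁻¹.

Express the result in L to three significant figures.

n(NO2) = 0.6000 / 46.01 = 0.01304 mol
n(N2O5) = (2/4) × 0.01304 = 0.006520 mol
V = nRT/P = 0.006520 × 62.36 × 413 / 250 = 0.6717 L

0.672 L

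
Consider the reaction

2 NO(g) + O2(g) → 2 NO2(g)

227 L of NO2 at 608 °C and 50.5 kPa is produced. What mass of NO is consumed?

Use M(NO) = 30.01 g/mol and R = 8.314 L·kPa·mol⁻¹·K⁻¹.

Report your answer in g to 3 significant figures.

n(NO2) = PV/RT = (50.5 × 227) / (8.314 × 881.15) = 1.565 mol
n(NO) = (2/2) × 1.565 = 1.565 mol
m(NO) = 1.565 × 30.01 = 46.97 g

47.0 g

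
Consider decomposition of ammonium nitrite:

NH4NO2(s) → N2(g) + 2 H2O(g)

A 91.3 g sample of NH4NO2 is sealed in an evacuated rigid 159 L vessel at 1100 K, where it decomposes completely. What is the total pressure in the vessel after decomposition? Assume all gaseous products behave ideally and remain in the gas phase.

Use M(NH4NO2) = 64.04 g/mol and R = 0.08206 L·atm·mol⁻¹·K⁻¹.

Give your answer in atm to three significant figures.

2.43 atm

n(NH4NO2) = 91.3 / 64.04 = 1.426 mol
n(gas produced) = (3/1) × 1.426 = 4.278 mol
P = nRT/V = 4.278 × 0.08206 × 1100 / 159 = 2.429 atm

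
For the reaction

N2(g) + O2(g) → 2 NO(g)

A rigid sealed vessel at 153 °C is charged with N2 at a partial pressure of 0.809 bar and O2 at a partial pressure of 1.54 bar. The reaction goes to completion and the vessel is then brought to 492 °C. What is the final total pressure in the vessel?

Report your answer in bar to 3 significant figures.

Because the vessel is rigid and T is held at 153 °C, work the stoichiometry in partial pressures (P_i = n_iRT/V).
P(O2) required for 0.809 bar of N2 = (1/1) × 0.809 = 0.8090 bar; available 1.54 bar, so N2 is limiting.
P(O2) remaining = 1.54 − (1/1) × 0.809 = 0.7310 bar
P(gaseous products) = (2)/1 × 0.809 = 1.618 bar
P_total at 153 °C = 0.7310 + 1.618 = 2.349 bar
Scaling to 492 °C: P = 2.349 × 765.15/426.15 = 4.218 bar

4.22 bar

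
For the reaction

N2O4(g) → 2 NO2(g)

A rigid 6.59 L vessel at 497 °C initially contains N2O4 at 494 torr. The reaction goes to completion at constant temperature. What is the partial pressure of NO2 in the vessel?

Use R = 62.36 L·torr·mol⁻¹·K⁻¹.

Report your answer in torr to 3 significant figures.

n(N2O4)₀ = PV/RT = (494 × 6.59) / (62.36 × 770.15) = 0.06778 mol
n(NO2) = (2/1) × 0.06778 = 0.1356 mol
P(NO2) = nRT/V = 0.1356 × 62.36 × 770.15 / 6.59 = 988.2 torr

988 torr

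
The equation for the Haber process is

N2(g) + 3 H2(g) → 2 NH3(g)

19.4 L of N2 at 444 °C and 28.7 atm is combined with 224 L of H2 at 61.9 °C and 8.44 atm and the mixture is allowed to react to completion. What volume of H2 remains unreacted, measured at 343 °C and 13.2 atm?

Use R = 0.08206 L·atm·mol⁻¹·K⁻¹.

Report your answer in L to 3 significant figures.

155 L

n(N2) = PV/RT = (28.7 × 19.4) / (0.08206 × 717.15) = 9.461 mol
n(H2) = PV/RT = (8.44 × 224) / (0.08206 × 335.05) = 68.76 mol
For 9.461 mol N2, stoichiometry requires (3/1) × 9.461 = 28.38 mol H2; 68.76 mol is available, so N2 is limiting.
n(H2) consumed = (3/1) × 9.461 = 28.38 mol; remaining = 68.76 − 28.38 = 40.38 mol
V(H2) = nRT/P = 40.38 × 0.08206 × 616.15 / 13.2 = 154.7 L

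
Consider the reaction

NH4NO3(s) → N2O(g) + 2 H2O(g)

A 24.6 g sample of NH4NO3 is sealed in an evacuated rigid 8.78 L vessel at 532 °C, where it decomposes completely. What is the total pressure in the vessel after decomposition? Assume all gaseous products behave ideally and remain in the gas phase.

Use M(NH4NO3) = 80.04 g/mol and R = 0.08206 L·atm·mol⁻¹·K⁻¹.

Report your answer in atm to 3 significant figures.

n(NH4NO3) = 24.6 / 80.04 = 0.3073 mol
n(gas produced) = (3/1) × 0.3073 = 0.9219 mol
P = nRT/V = 0.9219 × 0.08206 × 805.15 / 8.78 = 6.937 atm

6.94 atm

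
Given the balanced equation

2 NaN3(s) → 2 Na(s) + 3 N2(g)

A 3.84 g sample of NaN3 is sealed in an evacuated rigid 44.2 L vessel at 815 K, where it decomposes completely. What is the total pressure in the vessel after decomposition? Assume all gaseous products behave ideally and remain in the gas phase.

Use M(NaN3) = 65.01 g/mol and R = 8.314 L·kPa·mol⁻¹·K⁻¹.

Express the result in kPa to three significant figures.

n(NaN3) = 3.84 / 65.01 = 0.05907 mol
n(gas produced) = (3/2) × 0.05907 = 0.08860 mol
P = nRT/V = 0.08860 × 8.314 × 815 / 44.2 = 13.58 kPa

13.6 kPa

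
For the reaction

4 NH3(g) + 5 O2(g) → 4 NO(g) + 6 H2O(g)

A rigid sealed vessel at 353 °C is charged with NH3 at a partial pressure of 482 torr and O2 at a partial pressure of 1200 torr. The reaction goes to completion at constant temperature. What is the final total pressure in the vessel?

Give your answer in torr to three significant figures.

Because the vessel is rigid and T is held at 353 °C, work the stoichiometry in partial pressures (P_i = n_iRT/V).
P(O2) required for 482 torr of NH3 = (5/4) × 482 = 602.5 torr; available 1200 torr, so NH3 is limiting.
P(O2) remaining = 1200 − (5/4) × 482 = 597.5 torr
P(gaseous products) = (4+6)/4 × 482 = 1205 torr
P_total at 353 °C = 597.5 + 1205 = 1802 torr

1800 torr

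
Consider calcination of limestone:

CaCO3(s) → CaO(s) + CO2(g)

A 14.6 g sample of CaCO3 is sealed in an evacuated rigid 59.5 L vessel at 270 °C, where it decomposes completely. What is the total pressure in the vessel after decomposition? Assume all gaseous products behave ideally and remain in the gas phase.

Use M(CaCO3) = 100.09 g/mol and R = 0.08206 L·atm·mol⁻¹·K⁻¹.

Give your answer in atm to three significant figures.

0.109 atm

n(CaCO3) = 14.6 / 100.09 = 0.1459 mol
n(gas produced) = (1/1) × 0.1459 = 0.1459 mol
P = nRT/V = 0.1459 × 0.08206 × 543.15 / 59.5 = 0.1093 atm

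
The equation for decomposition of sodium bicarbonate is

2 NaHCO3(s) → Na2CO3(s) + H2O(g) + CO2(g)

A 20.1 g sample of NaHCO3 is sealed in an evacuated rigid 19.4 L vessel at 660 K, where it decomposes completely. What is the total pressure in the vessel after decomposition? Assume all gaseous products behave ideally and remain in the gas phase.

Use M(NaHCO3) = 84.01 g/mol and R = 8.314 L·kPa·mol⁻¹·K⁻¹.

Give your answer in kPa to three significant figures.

67.7 kPa

n(NaHCO3) = 20.1 / 84.01 = 0.2393 mol
n(gas produced) = (2/2) × 0.2393 = 0.2393 mol
P = nRT/V = 0.2393 × 8.314 × 660 / 19.4 = 67.69 kPa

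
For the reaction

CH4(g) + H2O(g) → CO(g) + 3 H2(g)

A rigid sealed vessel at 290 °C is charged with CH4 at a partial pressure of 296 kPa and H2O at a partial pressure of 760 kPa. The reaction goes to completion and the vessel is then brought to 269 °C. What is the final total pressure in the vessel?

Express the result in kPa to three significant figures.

1590 kPa

Because the vessel is rigid and T is held at 290 °C, work the stoichiometry in partial pressures (P_i = n_iRT/V).
P(H2O) required for 296 kPa of CH4 = (1/1) × 296 = 296.0 kPa; available 760 kPa, so CH4 is limiting.
P(H2O) remaining = 760 − (1/1) × 296 = 464.0 kPa
P(gaseous products) = (1+3)/1 × 296 = 1184 kPa
P_total at 290 °C = 464.0 + 1184 = 1648 kPa
Scaling to 269 °C: P = 1648 × 542.15/563.15 = 1587 kPa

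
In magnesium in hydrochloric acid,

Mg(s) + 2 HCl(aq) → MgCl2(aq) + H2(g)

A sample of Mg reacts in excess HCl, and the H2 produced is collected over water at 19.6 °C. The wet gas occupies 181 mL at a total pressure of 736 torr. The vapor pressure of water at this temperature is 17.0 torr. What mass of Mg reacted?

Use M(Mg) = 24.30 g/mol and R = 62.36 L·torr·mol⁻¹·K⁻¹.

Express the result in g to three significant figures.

0.173 g

P(H2) = 736 − 17.0 = 719.0 torr
n(H2) = PV/RT = (719.0 × 0.1810) / (62.36 × 292.75) = 0.007129 mol
n(Mg) = (1/1) × 0.007129 = 0.007129 mol
m(Mg) = 0.007129 × 24.30 = 0.1732 g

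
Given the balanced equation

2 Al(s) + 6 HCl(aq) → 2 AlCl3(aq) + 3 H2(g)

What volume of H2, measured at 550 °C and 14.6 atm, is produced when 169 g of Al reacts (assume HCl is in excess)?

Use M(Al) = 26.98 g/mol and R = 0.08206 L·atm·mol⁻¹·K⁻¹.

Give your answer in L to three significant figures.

n(Al) = 169.0 / 26.98 = 6.264 mol
n(H2) = (3/2) × 6.264 = 9.396 mol
V = nRT/P = 9.396 × 0.08206 × 823.15 / 14.6 = 43.47 L

43.5 L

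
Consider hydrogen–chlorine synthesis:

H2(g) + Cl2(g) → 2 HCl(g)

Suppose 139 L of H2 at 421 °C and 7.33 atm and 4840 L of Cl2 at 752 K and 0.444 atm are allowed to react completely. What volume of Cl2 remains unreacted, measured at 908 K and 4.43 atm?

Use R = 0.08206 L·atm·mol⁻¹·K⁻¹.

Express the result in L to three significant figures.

n(H2) = PV/RT = (7.33 × 139) / (0.08206 × 694.15) = 17.89 mol
n(Cl2) = PV/RT = (0.444 × 4840) / (0.08206 × 752) = 34.82 mol
For 17.89 mol H2, stoichiometry requires (1/1) × 17.89 = 17.89 mol Cl2; 34.82 mol is available, so H2 is limiting.
n(Cl2) consumed = (1/1) × 17.89 = 17.89 mol; remaining = 34.82 − 17.89 = 16.93 mol
V(Cl2) = nRT/P = 16.93 × 0.08206 × 908 / 4.43 = 284.8 L

285 L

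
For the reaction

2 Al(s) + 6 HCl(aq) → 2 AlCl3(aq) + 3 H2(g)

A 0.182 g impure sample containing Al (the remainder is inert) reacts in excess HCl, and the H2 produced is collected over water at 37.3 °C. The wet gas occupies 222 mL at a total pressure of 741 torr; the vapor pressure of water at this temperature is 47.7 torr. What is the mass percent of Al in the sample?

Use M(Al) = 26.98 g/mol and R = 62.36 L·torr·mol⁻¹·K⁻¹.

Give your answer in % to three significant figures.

P(H2) = 741 − 47.7 = 693.3 torr
n(H2) = PV/RT = (693.3 × 0.2220) / (62.36 × 310.45) = 0.007950 mol
n(Al) = (2/3) × 0.007950 = 0.005300 mol
m(Al) = 0.005300 × 26.98 = 0.1430 g
%Al = 0.1430 / 0.182 × 100 = 78.57%

78.6 %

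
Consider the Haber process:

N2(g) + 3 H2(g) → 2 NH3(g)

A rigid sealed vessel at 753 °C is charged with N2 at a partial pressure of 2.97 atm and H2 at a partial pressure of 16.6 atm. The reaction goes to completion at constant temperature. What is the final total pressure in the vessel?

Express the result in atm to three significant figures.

At constant V, partial pressures at 753 °C are proportional to moles, so apply stoichiometry directly to pressures.
P(H2) required for 2.97 atm of N2 = (3/1) × 2.97 = 8.910 atm; available 16.6 atm, so N2 is limiting.
P(H2) remaining = 16.6 − (3/1) × 2.97 = 7.690 atm
P(gaseous products) = (2)/1 × 2.97 = 5.940 atm
P_total at 753 °C = 7.690 + 5.940 = 13.63 atm

13.6 atm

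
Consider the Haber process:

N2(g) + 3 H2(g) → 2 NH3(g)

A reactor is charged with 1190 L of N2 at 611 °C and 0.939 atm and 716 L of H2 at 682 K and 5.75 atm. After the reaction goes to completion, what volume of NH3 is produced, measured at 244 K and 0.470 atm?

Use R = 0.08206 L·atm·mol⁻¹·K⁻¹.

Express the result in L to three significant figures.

1310 L

n(N2) = PV/RT = (0.939 × 1190) / (0.08206 × 884.15) = 15.40 mol
n(H2) = PV/RT = (5.75 × 716) / (0.08206 × 682) = 73.56 mol
For 15.40 mol N2, stoichiometry requires (3/1) × 15.40 = 46.20 mol H2; 73.56 mol is available, so N2 is limiting.
n(NH3) = (2/1) × 15.40 = 30.80 mol
V(NH3) = nRT/P = 30.80 × 0.08206 × 244 / 0.470 = 1312 L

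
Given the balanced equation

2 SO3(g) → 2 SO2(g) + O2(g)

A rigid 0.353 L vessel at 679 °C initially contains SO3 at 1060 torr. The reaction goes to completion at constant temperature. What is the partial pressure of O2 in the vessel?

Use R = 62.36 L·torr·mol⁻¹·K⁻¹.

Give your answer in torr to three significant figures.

530 torr

n(SO3)₀ = PV/RT = (1060 × 0.353) / (62.36 × 952.15) = 0.006302 mol
n(O2) = (1/2) × 0.006302 = 0.003151 mol
P(O2) = nRT/V = 0.003151 × 62.36 × 952.15 / 0.353 = 530.0 torr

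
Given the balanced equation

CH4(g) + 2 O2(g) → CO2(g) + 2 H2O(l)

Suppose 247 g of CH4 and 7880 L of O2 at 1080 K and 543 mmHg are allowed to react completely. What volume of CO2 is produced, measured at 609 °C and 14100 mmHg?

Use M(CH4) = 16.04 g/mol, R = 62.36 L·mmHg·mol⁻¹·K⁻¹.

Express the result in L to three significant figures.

60.1 L

n(CH4) = 247 / 16.04 = 15.40 mol
n(O2) = PV/RT = (543 × 7880) / (62.36 × 1080) = 63.53 mol
For 15.40 mol CH4, stoichiometry requires (2/1) × 15.40 = 30.80 mol O2; 63.53 mol is available, so CH4 is limiting.
n(CO2) = (1/1) × 15.40 = 15.40 mol
V(CO2) = nRT/P = 15.40 × 62.36 × 882.15 / 14100 = 60.08 L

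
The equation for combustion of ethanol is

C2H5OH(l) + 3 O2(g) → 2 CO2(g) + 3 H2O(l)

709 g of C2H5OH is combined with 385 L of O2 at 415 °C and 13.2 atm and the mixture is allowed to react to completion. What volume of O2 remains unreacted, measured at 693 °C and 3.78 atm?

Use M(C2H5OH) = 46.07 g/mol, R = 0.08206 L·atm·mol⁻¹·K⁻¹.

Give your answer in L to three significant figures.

919 L

n(C2H5OH) = 709 / 46.07 = 15.39 mol
n(O2) = PV/RT = (13.2 × 385) / (0.08206 × 688.15) = 90.00 mol
For 15.39 mol C2H5OH, stoichiometry requires (3/1) × 15.39 = 46.17 mol O2; 90.00 mol is available, so C2H5OH is limiting.
n(O2) consumed = (3/1) × 15.39 = 46.17 mol; remaining = 90.00 − 46.17 = 43.83 mol
V(O2) = nRT/P = 43.83 × 0.08206 × 966.15 / 3.78 = 919.3 L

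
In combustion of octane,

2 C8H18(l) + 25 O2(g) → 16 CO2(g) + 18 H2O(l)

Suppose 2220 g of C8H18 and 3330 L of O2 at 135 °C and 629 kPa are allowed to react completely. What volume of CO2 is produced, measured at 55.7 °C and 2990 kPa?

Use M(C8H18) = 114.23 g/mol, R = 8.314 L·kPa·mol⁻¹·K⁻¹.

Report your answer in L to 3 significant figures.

n(C8H18) = 2220 / 114.23 = 19.43 mol
n(O2) = PV/RT = (629 × 3330) / (8.314 × 408.15) = 617.3 mol
For 19.43 mol C8H18, stoichiometry requires (25/2) × 19.43 = 242.9 mol O2; 617.3 mol is available, so C8H18 is limiting.
n(CO2) = (16/2) × 19.43 = 155.4 mol
V(CO2) = nRT/P = 155.4 × 8.314 × 328.85 / 2990 = 142.1 L

142 L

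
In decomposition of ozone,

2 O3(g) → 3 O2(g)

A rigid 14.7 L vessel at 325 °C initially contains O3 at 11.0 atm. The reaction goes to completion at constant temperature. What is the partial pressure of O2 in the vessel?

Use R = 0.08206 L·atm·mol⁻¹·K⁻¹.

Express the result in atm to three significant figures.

16.5 atm

n(O3)₀ = PV/RT = (11.0 × 14.7) / (0.08206 × 598.15) = 3.294 mol
n(O2) = (3/2) × 3.294 = 4.941 mol
P(O2) = nRT/V = 4.941 × 0.08206 × 598.15 / 14.7 = 16.50 atm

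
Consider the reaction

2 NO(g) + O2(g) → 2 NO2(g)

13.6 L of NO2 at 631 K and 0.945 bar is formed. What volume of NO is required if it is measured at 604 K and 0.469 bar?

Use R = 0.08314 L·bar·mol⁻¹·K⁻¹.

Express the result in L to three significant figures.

26.2 L

n(NO2) = PV/RT = (0.945 × 13.6) / (0.08314 × 631) = 0.2450 mol
n(NO) = (2/2) × 0.2450 = 0.2450 mol
V = nRT/P = 0.2450 × 0.08314 × 604 / 0.469 = 26.23 L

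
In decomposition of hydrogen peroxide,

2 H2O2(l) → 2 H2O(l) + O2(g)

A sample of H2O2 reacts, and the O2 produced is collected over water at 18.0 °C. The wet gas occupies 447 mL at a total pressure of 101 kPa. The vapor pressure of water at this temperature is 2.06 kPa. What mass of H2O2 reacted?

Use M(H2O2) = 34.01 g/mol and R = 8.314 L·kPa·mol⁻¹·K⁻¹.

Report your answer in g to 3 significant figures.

P(O2) = 101 − 2.06 = 98.94 kPa
n(O2) = PV/RT = (98.94 × 0.4470) / (8.314 × 291.15) = 0.01827 mol
n(H2O2) = (2/1) × 0.01827 = 0.03654 mol
m(H2O2) = 0.03654 × 34.01 = 1.243 g

1.24 g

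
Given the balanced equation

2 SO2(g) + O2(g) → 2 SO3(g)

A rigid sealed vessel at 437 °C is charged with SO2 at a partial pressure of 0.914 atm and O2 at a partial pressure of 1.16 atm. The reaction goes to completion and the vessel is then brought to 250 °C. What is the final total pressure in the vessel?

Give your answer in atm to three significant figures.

1.19 atm

Because the vessel is rigid and T is held at 437 °C, work the stoichiometry in partial pressures (P_i = n_iRT/V).
P(O2) required for 0.914 atm of SO2 = (1/2) × 0.914 = 0.4570 atm; available 1.16 atm, so SO2 is limiting.
P(O2) remaining = 1.16 − (1/2) × 0.914 = 0.7030 atm
P(gaseous products) = (2)/2 × 0.914 = 0.9140 atm
P_total at 437 °C = 0.7030 + 0.9140 = 1.617 atm
Scaling to 250 °C: P = 1.617 × 523.15/710.15 = 1.191 atm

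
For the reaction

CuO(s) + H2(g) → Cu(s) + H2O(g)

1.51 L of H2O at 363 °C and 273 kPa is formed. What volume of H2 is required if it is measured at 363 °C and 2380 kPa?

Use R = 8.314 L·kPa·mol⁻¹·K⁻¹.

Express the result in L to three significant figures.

n(H2O) = PV/RT = (273 × 1.51) / (8.314 × 636.15) = 0.07794 mol
n(H2) = (1/1) × 0.07794 = 0.07794 mol
V = nRT/P = 0.07794 × 8.314 × 636.15 / 2380 = 0.1732 L

0.173 L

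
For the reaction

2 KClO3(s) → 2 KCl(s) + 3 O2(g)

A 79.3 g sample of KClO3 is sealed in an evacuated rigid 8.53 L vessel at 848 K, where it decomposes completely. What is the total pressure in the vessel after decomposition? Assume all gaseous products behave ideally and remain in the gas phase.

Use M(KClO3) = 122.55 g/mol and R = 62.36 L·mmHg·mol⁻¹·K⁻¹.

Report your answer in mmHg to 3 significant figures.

n(KClO3) = 79.3 / 122.55 = 0.6471 mol
n(gas produced) = (3/2) × 0.6471 = 0.9707 mol
P = nRT/V = 0.9707 × 62.36 × 848 / 8.53 = 6018 mmHg

6020 mmHg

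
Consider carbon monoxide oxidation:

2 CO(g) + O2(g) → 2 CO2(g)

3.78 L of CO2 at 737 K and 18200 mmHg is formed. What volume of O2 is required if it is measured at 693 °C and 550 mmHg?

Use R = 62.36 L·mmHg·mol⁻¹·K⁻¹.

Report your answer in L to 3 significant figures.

n(CO2) = PV/RT = (18200 × 3.78) / (62.36 × 737) = 1.497 mol
n(O2) = (1/2) × 1.497 = 0.7485 mol
V = nRT/P = 0.7485 × 62.36 × 966.15 / 550 = 81.99 L

82.0 L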